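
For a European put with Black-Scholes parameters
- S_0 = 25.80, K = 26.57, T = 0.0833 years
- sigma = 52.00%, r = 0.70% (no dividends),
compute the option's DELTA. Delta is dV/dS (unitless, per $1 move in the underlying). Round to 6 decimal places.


Answer: Delta = -0.546579

Derivation:
d1 = -0.1170234913; d2 = -0.2671045361
phi(d1) = 0.3962199542; exp(-qT) = 1.0000000000; exp(-rT) = 0.9994170700
N(-d1) = 0.5465792810
Delta = -exp(-qT) * N(-d1) = -1.0000000000 * 0.5465792810 = -0.546579


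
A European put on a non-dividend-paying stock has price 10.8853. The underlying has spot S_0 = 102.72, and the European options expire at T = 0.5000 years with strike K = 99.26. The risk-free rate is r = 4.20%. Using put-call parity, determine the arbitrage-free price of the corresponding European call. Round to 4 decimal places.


Put-call parity: C - P = S_0 * exp(-qT) - K * exp(-rT).
S_0 * exp(-qT) = 102.7200 * 1.00000000 = 102.72000000
K * exp(-rT) = 99.2600 * 0.97921896 = 97.19727442
C = P + S*exp(-qT) - K*exp(-rT)
C = 10.8853 + 102.72000000 - 97.19727442 = 16.4080

Answer: Call price = 16.4080


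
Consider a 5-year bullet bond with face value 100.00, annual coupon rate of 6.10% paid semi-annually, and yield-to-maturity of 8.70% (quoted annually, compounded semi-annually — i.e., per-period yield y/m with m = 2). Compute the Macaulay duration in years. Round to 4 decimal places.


Coupon per period c = face * coupon_rate / m = 3.050000
Periods per year m = 2; per-period yield y/m = 0.043500
Number of cashflows N = 10
Cashflows (t years, CF_t, discount factor 1/(1+y/m)^(m*t), PV):
  t = 0.5000: CF_t = 3.050000, DF = 0.958313, PV = 2.922856
  t = 1.0000: CF_t = 3.050000, DF = 0.918365, PV = 2.801012
  t = 1.5000: CF_t = 3.050000, DF = 0.880081, PV = 2.684247
  t = 2.0000: CF_t = 3.050000, DF = 0.843393, PV = 2.572350
  t = 2.5000: CF_t = 3.050000, DF = 0.808235, PV = 2.465117
  t = 3.0000: CF_t = 3.050000, DF = 0.774543, PV = 2.362355
  t = 3.5000: CF_t = 3.050000, DF = 0.742254, PV = 2.263876
  t = 4.0000: CF_t = 3.050000, DF = 0.711312, PV = 2.169503
  t = 4.5000: CF_t = 3.050000, DF = 0.681660, PV = 2.079064
  t = 5.0000: CF_t = 103.050000, DF = 0.653244, PV = 67.316800
Price P = sum_t PV_t = 89.637179
Macaulay numerator sum_t t * PV_t:
  t * PV_t at t = 0.5000: 1.461428
  t * PV_t at t = 1.0000: 2.801012
  t * PV_t at t = 1.5000: 4.026371
  t * PV_t at t = 2.0000: 5.144700
  t * PV_t at t = 2.5000: 6.162793
  t * PV_t at t = 3.0000: 7.087064
  t * PV_t at t = 3.5000: 7.923567
  t * PV_t at t = 4.0000: 8.678011
  t * PV_t at t = 4.5000: 9.355786
  t * PV_t at t = 5.0000: 336.583999
Macaulay duration D = (sum_t t * PV_t) / P = 389.224730 / 89.637179 = 4.342224

Answer: Macaulay duration = 4.3422 years


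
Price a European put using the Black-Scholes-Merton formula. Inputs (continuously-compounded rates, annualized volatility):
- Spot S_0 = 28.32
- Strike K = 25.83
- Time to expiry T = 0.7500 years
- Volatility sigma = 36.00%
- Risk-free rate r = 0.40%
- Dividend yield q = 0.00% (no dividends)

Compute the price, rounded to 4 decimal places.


Answer: Price = 2.2185

Derivation:
d1 = (ln(S/K) + (r - q + 0.5*sigma^2) * T) / (sigma * sqrt(T)) = 0.46069877
d2 = d1 - sigma * sqrt(T) = 0.14892962
exp(-rT) = 0.99700450; exp(-qT) = 1.00000000
P = K * exp(-rT) * N(-d2) - S_0 * exp(-qT) * N(-d1)
N(-d1) = 0.32250737; N(-d2) = 0.44080458
P = 25.8300 * 0.99700450 * 0.44080458 - 28.3200 * 1.00000000 * 0.32250737 = 2.2185


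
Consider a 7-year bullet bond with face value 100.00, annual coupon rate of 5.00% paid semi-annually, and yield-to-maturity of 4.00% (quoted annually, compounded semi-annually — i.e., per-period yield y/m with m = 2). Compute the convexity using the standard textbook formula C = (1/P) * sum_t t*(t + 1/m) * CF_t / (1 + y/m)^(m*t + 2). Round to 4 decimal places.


Answer: Convexity = 41.1968

Derivation:
Coupon per period c = face * coupon_rate / m = 2.500000
Periods per year m = 2; per-period yield y/m = 0.020000
Number of cashflows N = 14
Cashflows (t years, CF_t, discount factor 1/(1+y/m)^(m*t), PV):
  t = 0.5000: CF_t = 2.500000, DF = 0.980392, PV = 2.450980
  t = 1.0000: CF_t = 2.500000, DF = 0.961169, PV = 2.402922
  t = 1.5000: CF_t = 2.500000, DF = 0.942322, PV = 2.355806
  t = 2.0000: CF_t = 2.500000, DF = 0.923845, PV = 2.309614
  t = 2.5000: CF_t = 2.500000, DF = 0.905731, PV = 2.264327
  t = 3.0000: CF_t = 2.500000, DF = 0.887971, PV = 2.219928
  t = 3.5000: CF_t = 2.500000, DF = 0.870560, PV = 2.176400
  t = 4.0000: CF_t = 2.500000, DF = 0.853490, PV = 2.133726
  t = 4.5000: CF_t = 2.500000, DF = 0.836755, PV = 2.091888
  t = 5.0000: CF_t = 2.500000, DF = 0.820348, PV = 2.050871
  t = 5.5000: CF_t = 2.500000, DF = 0.804263, PV = 2.010658
  t = 6.0000: CF_t = 2.500000, DF = 0.788493, PV = 1.971233
  t = 6.5000: CF_t = 2.500000, DF = 0.773033, PV = 1.932581
  t = 7.0000: CF_t = 102.500000, DF = 0.757875, PV = 77.682190
Price P = sum_t PV_t = 106.053124
Convexity numerator sum_t t*(t + 1/m) * CF_t / (1+y/m)^(m*t + 2):
  t = 0.5000: term = 1.177903
  t = 1.0000: term = 3.464420
  t = 1.5000: term = 6.792981
  t = 2.0000: term = 11.099642
  t = 2.5000: term = 16.323003
  t = 3.0000: term = 22.404122
  t = 3.5000: term = 29.286434
  t = 4.0000: term = 36.915673
  t = 4.5000: term = 45.239796
  t = 5.0000: term = 54.208906
  t = 5.5000: term = 63.775183
  t = 6.0000: term = 73.892815
  t = 6.5000: term = 84.517926
  t = 7.0000: term = 3919.949035
Convexity = (1/P) * sum = 4369.047841 / 106.053124 = 41.196786


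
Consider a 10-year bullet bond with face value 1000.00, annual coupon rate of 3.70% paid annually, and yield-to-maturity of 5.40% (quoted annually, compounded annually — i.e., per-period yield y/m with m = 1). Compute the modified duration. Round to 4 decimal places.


Answer: Modified duration = 7.9826

Derivation:
Coupon per period c = face * coupon_rate / m = 37.000000
Periods per year m = 1; per-period yield y/m = 0.054000
Number of cashflows N = 10
Cashflows (t years, CF_t, discount factor 1/(1+y/m)^(m*t), PV):
  t = 1.0000: CF_t = 37.000000, DF = 0.948767, PV = 35.104364
  t = 2.0000: CF_t = 37.000000, DF = 0.900158, PV = 33.305849
  t = 3.0000: CF_t = 37.000000, DF = 0.854040, PV = 31.599477
  t = 4.0000: CF_t = 37.000000, DF = 0.810285, PV = 29.980528
  t = 5.0000: CF_t = 37.000000, DF = 0.768771, PV = 28.444524
  t = 6.0000: CF_t = 37.000000, DF = 0.729384, PV = 26.987214
  t = 7.0000: CF_t = 37.000000, DF = 0.692015, PV = 25.604568
  t = 8.0000: CF_t = 37.000000, DF = 0.656561, PV = 24.292759
  t = 9.0000: CF_t = 37.000000, DF = 0.622923, PV = 23.048158
  t = 10.0000: CF_t = 1037.000000, DF = 0.591009, PV = 612.876046
Price P = sum_t PV_t = 871.243487
First compute Macaulay numerator sum_t t * PV_t:
  t * PV_t at t = 1.0000: 35.104364
  t * PV_t at t = 2.0000: 66.611697
  t * PV_t at t = 3.0000: 94.798430
  t * PV_t at t = 4.0000: 119.922113
  t * PV_t at t = 5.0000: 142.222620
  t * PV_t at t = 6.0000: 161.923286
  t * PV_t at t = 7.0000: 179.231974
  t * PV_t at t = 8.0000: 194.342070
  t * PV_t at t = 9.0000: 207.433424
  t * PV_t at t = 10.0000: 6128.760462
Macaulay duration D = 7330.350440 / 871.243487 = 8.413665
Modified duration = D / (1 + y/m) = 8.413665 / (1 + 0.054000) = 7.982604


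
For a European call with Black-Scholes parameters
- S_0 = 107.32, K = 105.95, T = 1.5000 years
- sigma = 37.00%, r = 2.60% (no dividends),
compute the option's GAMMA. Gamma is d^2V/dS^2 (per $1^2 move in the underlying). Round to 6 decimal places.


d1 = 0.3409926745; d2 = -0.1121629279
phi(d1) = 0.3764099130; exp(-qT) = 1.0000000000; exp(-rT) = 0.9617507091
Gamma = exp(-qT) * phi(d1) / (S * sigma * sqrt(T)) = 1.0000000000 * 0.3764099130 / (107.3200 * 0.3700 * 1.2247448714) = 0.007740

Answer: Gamma = 0.007740


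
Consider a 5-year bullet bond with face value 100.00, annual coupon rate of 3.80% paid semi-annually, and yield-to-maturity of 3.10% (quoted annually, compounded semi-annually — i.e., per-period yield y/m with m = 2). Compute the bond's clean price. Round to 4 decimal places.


Answer: Price = 103.2192

Derivation:
Coupon per period c = face * coupon_rate / m = 1.900000
Periods per year m = 2; per-period yield y/m = 0.015500
Number of cashflows N = 10
Cashflows (t years, CF_t, discount factor 1/(1+y/m)^(m*t), PV):
  t = 0.5000: CF_t = 1.900000, DF = 0.984737, PV = 1.871000
  t = 1.0000: CF_t = 1.900000, DF = 0.969706, PV = 1.842442
  t = 1.5000: CF_t = 1.900000, DF = 0.954905, PV = 1.814320
  t = 2.0000: CF_t = 1.900000, DF = 0.940330, PV = 1.786627
  t = 2.5000: CF_t = 1.900000, DF = 0.925977, PV = 1.759357
  t = 3.0000: CF_t = 1.900000, DF = 0.911844, PV = 1.732503
  t = 3.5000: CF_t = 1.900000, DF = 0.897926, PV = 1.706059
  t = 4.0000: CF_t = 1.900000, DF = 0.884220, PV = 1.680019
  t = 4.5000: CF_t = 1.900000, DF = 0.870724, PV = 1.654376
  t = 5.0000: CF_t = 101.900000, DF = 0.857434, PV = 87.372529
Price P = sum_t PV_t = 103.219231


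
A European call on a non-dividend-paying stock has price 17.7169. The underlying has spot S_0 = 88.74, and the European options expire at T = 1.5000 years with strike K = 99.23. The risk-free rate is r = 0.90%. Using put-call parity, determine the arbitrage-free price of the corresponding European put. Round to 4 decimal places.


Put-call parity: C - P = S_0 * exp(-qT) - K * exp(-rT).
S_0 * exp(-qT) = 88.7400 * 1.00000000 = 88.74000000
K * exp(-rT) = 99.2300 * 0.98659072 = 97.89939678
P = C - S*exp(-qT) + K*exp(-rT)
P = 17.7169 - 88.74000000 + 97.89939678 = 26.8763

Answer: Put price = 26.8763


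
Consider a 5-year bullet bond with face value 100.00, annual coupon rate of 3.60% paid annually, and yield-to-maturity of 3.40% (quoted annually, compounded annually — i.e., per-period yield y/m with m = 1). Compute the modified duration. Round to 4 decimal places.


Coupon per period c = face * coupon_rate / m = 3.600000
Periods per year m = 1; per-period yield y/m = 0.034000
Number of cashflows N = 5
Cashflows (t years, CF_t, discount factor 1/(1+y/m)^(m*t), PV):
  t = 1.0000: CF_t = 3.600000, DF = 0.967118, PV = 3.481625
  t = 2.0000: CF_t = 3.600000, DF = 0.935317, PV = 3.367142
  t = 3.0000: CF_t = 3.600000, DF = 0.904562, PV = 3.256424
  t = 4.0000: CF_t = 3.600000, DF = 0.874818, PV = 3.149346
  t = 5.0000: CF_t = 103.600000, DF = 0.846052, PV = 87.651038
Price P = sum_t PV_t = 100.905574
First compute Macaulay numerator sum_t t * PV_t:
  t * PV_t at t = 1.0000: 3.481625
  t * PV_t at t = 2.0000: 6.734284
  t * PV_t at t = 3.0000: 9.769271
  t * PV_t at t = 4.0000: 12.597383
  t * PV_t at t = 5.0000: 438.255188
Macaulay duration D = 470.837750 / 100.905574 = 4.666122
Modified duration = D / (1 + y/m) = 4.666122 / (1 + 0.034000) = 4.512691

Answer: Modified duration = 4.5127


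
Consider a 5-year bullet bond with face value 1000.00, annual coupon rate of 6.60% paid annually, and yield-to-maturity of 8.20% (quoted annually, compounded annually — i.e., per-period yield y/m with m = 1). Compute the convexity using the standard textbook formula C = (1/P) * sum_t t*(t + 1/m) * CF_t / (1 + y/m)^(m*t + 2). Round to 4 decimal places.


Answer: Convexity = 21.5385

Derivation:
Coupon per period c = face * coupon_rate / m = 66.000000
Periods per year m = 1; per-period yield y/m = 0.082000
Number of cashflows N = 5
Cashflows (t years, CF_t, discount factor 1/(1+y/m)^(m*t), PV):
  t = 1.0000: CF_t = 66.000000, DF = 0.924214, PV = 60.998152
  t = 2.0000: CF_t = 66.000000, DF = 0.854172, PV = 56.375371
  t = 3.0000: CF_t = 66.000000, DF = 0.789438, PV = 52.102931
  t = 4.0000: CF_t = 66.000000, DF = 0.729610, PV = 48.154280
  t = 5.0000: CF_t = 1066.000000, DF = 0.674316, PV = 718.821239
Price P = sum_t PV_t = 936.451973
Convexity numerator sum_t t*(t + 1/m) * CF_t / (1+y/m)^(m*t + 2):
  t = 1.0000: term = 104.205862
  t = 2.0000: term = 288.925679
  t = 3.0000: term = 534.058557
  t = 4.0000: term = 822.641030
  t = 5.0000: term = 18419.915519
Convexity = (1/P) * sum = 20169.746646 / 936.451973 = 21.538474


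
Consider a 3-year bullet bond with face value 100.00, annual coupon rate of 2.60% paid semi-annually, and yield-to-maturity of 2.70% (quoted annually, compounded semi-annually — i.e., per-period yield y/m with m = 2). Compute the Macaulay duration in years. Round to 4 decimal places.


Answer: Macaulay duration = 2.9052 years

Derivation:
Coupon per period c = face * coupon_rate / m = 1.300000
Periods per year m = 2; per-period yield y/m = 0.013500
Number of cashflows N = 6
Cashflows (t years, CF_t, discount factor 1/(1+y/m)^(m*t), PV):
  t = 0.5000: CF_t = 1.300000, DF = 0.986680, PV = 1.282684
  t = 1.0000: CF_t = 1.300000, DF = 0.973537, PV = 1.265598
  t = 1.5000: CF_t = 1.300000, DF = 0.960569, PV = 1.248740
  t = 2.0000: CF_t = 1.300000, DF = 0.947774, PV = 1.232107
  t = 2.5000: CF_t = 1.300000, DF = 0.935150, PV = 1.215695
  t = 3.0000: CF_t = 101.300000, DF = 0.922694, PV = 93.468856
Price P = sum_t PV_t = 99.713680
Macaulay numerator sum_t t * PV_t:
  t * PV_t at t = 0.5000: 0.641342
  t * PV_t at t = 1.0000: 1.265598
  t * PV_t at t = 1.5000: 1.873110
  t * PV_t at t = 2.0000: 2.464214
  t * PV_t at t = 2.5000: 3.039237
  t * PV_t at t = 3.0000: 280.406568
Macaulay duration D = (sum_t t * PV_t) / P = 289.690069 / 99.713680 = 2.905219


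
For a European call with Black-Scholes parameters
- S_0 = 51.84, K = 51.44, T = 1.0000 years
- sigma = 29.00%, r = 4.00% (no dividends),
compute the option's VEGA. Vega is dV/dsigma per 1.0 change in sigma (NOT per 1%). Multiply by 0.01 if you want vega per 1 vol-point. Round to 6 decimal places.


d1 = 0.3096412832; d2 = 0.0196412832
phi(d1) = 0.3802686147; exp(-qT) = 1.0000000000; exp(-rT) = 0.9607894392
Vega = S * exp(-qT) * phi(d1) * sqrt(T) = 51.8400 * 1.0000000000 * 0.3802686147 * 1.0000000000 = 19.713125

Answer: Vega = 19.713125


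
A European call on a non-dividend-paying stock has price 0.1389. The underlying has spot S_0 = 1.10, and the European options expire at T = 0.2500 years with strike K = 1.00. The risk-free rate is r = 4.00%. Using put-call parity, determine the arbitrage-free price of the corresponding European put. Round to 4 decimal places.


Put-call parity: C - P = S_0 * exp(-qT) - K * exp(-rT).
S_0 * exp(-qT) = 1.1000 * 1.00000000 = 1.10000000
K * exp(-rT) = 1.0000 * 0.99004983 = 0.99004983
P = C - S*exp(-qT) + K*exp(-rT)
P = 0.1389 - 1.10000000 + 0.99004983 = 0.0289

Answer: Put price = 0.0289


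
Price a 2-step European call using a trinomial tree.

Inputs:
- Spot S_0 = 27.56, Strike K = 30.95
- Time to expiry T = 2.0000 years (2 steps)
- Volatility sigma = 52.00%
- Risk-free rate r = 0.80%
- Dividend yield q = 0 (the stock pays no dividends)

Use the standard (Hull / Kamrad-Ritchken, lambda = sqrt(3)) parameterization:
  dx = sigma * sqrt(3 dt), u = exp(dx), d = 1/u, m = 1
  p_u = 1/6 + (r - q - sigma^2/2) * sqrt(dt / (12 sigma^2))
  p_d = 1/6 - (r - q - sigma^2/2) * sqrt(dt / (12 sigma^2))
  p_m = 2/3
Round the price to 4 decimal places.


dt = T/N = 1.000000; dx = sigma*sqrt(3*dt) = 0.900666
u = exp(dx) = 2.461243; d = 1/u = 0.406299
p_u = 0.096052, p_m = 0.666667, p_d = 0.237281
Discount per step: exp(-r*dt) = 0.992032
Stock lattice S(k, j) with j the centered position index:
  k=0: S(0,+0) = 27.5600
  k=1: S(1,-1) = 11.1976; S(1,+0) = 27.5600; S(1,+1) = 67.8319
  k=2: S(2,-2) = 4.5496; S(2,-1) = 11.1976; S(2,+0) = 27.5600; S(2,+1) = 67.8319; S(2,+2) = 166.9507
Terminal payoffs V(N, j) = max(S_T - K, 0):
  V(2,-2) = 0.000000; V(2,-1) = 0.000000; V(2,+0) = 0.000000; V(2,+1) = 36.881851; V(2,+2) = 136.000654
Backward induction: V(k, j) = exp(-r*dt) * [p_u * V(k+1, j+1) + p_m * V(k+1, j) + p_d * V(k+1, j-1)]
  V(1,-1) = exp(-r*dt) * [p_u*0.000000 + p_m*0.000000 + p_d*0.000000] = 0.000000
  V(1,+0) = exp(-r*dt) * [p_u*36.881851 + p_m*0.000000 + p_d*0.000000] = 3.514359
  V(1,+1) = exp(-r*dt) * [p_u*136.000654 + p_m*36.881851 + p_d*0.000000] = 37.351068
  V(0,+0) = exp(-r*dt) * [p_u*37.351068 + p_m*3.514359 + p_d*0.000000] = 5.883306

Answer: Price = V(0,0) = 5.8833


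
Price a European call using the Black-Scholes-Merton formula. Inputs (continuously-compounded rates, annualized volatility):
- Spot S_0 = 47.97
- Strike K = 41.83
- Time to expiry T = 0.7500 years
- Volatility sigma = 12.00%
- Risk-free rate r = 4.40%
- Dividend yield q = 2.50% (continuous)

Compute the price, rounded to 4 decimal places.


d1 = (ln(S/K) + (r - q + 0.5*sigma^2) * T) / (sigma * sqrt(T)) = 1.50699996
d2 = d1 - sigma * sqrt(T) = 1.40307691
exp(-rT) = 0.96753856; exp(-qT) = 0.98142469
C = S_0 * exp(-qT) * N(d1) - K * exp(-rT) * N(d2)
N(d1) = 0.93409467; N(d2) = 0.91970305
C = 47.9700 * 0.98142469 * 0.93409467 - 41.8300 * 0.96753856 * 0.91970305 = 6.7538

Answer: Price = 6.7538


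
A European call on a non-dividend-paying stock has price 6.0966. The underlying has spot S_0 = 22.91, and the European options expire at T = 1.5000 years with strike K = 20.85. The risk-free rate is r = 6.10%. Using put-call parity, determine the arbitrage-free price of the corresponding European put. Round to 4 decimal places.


Answer: Put price = 2.2135

Derivation:
Put-call parity: C - P = S_0 * exp(-qT) - K * exp(-rT).
S_0 * exp(-qT) = 22.9100 * 1.00000000 = 22.91000000
K * exp(-rT) = 20.8500 * 0.91256132 = 19.02690344
P = C - S*exp(-qT) + K*exp(-rT)
P = 6.0966 - 22.91000000 + 19.02690344 = 2.2135


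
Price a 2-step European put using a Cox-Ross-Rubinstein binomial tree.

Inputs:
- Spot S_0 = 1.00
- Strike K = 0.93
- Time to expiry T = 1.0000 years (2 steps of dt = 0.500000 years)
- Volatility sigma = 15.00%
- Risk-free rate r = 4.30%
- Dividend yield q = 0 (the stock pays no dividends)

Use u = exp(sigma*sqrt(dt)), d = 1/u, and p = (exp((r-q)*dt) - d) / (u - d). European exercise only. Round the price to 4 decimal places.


Answer: Price = V(0,0) = 0.0209

Derivation:
dt = T/N = 0.500000
u = exp(sigma*sqrt(dt)) = 1.111895; d = 1/u = 0.899365
p = (exp((r-q)*dt) - d) / (u - d) = 0.575766
Discount per step: exp(-r*dt) = 0.978729
Stock lattice S(k, i) with i counting down-moves:
  k=0: S(0,0) = 1.0000
  k=1: S(1,0) = 1.1119; S(1,1) = 0.8994
  k=2: S(2,0) = 1.2363; S(2,1) = 1.0000; S(2,2) = 0.8089
Terminal payoffs V(N, i) = max(K - S_T, 0):
  V(2,0) = 0.000000; V(2,1) = 0.000000; V(2,2) = 0.121142
Backward induction: V(k, i) = exp(-r*dt) * [p * V(k+1, i) + (1-p) * V(k+1, i+1)].
  V(1,0) = exp(-r*dt) * [p*0.000000 + (1-p)*0.000000] = 0.000000
  V(1,1) = exp(-r*dt) * [p*0.000000 + (1-p)*0.121142] = 0.050299
  V(0,0) = exp(-r*dt) * [p*0.000000 + (1-p)*0.050299] = 0.020885


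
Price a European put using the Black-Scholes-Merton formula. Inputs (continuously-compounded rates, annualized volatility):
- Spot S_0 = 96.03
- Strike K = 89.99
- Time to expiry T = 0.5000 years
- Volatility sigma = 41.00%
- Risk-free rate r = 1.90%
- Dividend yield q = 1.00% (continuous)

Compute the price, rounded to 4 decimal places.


Answer: Price = 7.7391

Derivation:
d1 = (ln(S/K) + (r - q + 0.5*sigma^2) * T) / (sigma * sqrt(T)) = 0.38455257
d2 = d1 - sigma * sqrt(T) = 0.09463879
exp(-rT) = 0.99054498; exp(-qT) = 0.99501248
P = K * exp(-rT) * N(-d2) - S_0 * exp(-qT) * N(-d1)
N(-d1) = 0.35028447; N(-d2) = 0.46230087
P = 89.9900 * 0.99054498 * 0.46230087 - 96.0300 * 0.99501248 * 0.35028447 = 7.7391


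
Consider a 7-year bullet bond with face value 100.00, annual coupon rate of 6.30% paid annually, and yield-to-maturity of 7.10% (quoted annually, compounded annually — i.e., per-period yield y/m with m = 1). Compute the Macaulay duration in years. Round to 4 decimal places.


Coupon per period c = face * coupon_rate / m = 6.300000
Periods per year m = 1; per-period yield y/m = 0.071000
Number of cashflows N = 7
Cashflows (t years, CF_t, discount factor 1/(1+y/m)^(m*t), PV):
  t = 1.0000: CF_t = 6.300000, DF = 0.933707, PV = 5.882353
  t = 2.0000: CF_t = 6.300000, DF = 0.871808, PV = 5.492393
  t = 3.0000: CF_t = 6.300000, DF = 0.814013, PV = 5.128285
  t = 4.0000: CF_t = 6.300000, DF = 0.760050, PV = 4.788314
  t = 5.0000: CF_t = 6.300000, DF = 0.709664, PV = 4.470882
  t = 6.0000: CF_t = 6.300000, DF = 0.662618, PV = 4.174493
  t = 7.0000: CF_t = 106.300000, DF = 0.618691, PV = 65.766839
Price P = sum_t PV_t = 95.703559
Macaulay numerator sum_t t * PV_t:
  t * PV_t at t = 1.0000: 5.882353
  t * PV_t at t = 2.0000: 10.984786
  t * PV_t at t = 3.0000: 15.384854
  t * PV_t at t = 4.0000: 19.153258
  t * PV_t at t = 5.0000: 22.354409
  t * PV_t at t = 6.0000: 25.046957
  t * PV_t at t = 7.0000: 460.367873
Macaulay duration D = (sum_t t * PV_t) / P = 559.174491 / 95.703559 = 5.842776

Answer: Macaulay duration = 5.8428 years


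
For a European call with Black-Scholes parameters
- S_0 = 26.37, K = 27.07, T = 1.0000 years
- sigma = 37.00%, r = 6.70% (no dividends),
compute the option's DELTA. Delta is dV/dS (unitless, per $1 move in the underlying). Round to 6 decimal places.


d1 = 0.2952726939; d2 = -0.0747273061
phi(d1) = 0.3819248127; exp(-qT) = 1.0000000000; exp(-rT) = 0.9351952013
N(d1) = 0.6161072129
Delta = exp(-qT) * N(d1) = 1.0000000000 * 0.6161072129 = 0.616107

Answer: Delta = 0.616107


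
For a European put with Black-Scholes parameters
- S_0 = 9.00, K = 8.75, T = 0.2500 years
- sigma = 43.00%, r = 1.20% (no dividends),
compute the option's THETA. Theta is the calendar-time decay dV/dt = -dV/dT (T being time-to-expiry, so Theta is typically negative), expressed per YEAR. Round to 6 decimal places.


d1 = 0.2524808231; d2 = 0.0374808231
phi(d1) = 0.3864271882; exp(-qT) = 1.0000000000; exp(-rT) = 0.9970044955
Theta = -S*exp(-qT)*phi(d1)*sigma/(2*sqrt(T)) + r*K*exp(-rT)*N(-d2) - q*S*exp(-qT)*N(-d1)
N(-d1) = 0.4003347175; N(-d2) = 0.4850508152; sqrt(T) = 0.5000000000
Term 1 = -9.0000 * 1.0000000000 * 0.3864271882 * 0.4300 / (2 * 0.5000000000) = -1.4954732183
Term 2 = 0.0120 * 8.7500 * 0.9970044955 * 0.4850508152 = 0.0507777735
Term 3 = 0 (no dividend yield, q = 0)
Theta = -1.4954732183 + (0.0507777735) + (0.0000000000) = -1.444695

Answer: Theta = -1.444695


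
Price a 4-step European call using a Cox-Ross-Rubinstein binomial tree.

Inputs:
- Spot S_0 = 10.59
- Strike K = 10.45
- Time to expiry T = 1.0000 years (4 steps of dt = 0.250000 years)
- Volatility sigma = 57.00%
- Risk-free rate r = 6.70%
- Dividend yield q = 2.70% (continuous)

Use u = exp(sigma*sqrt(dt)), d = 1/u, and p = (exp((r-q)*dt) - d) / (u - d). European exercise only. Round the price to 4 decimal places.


dt = T/N = 0.250000
u = exp(sigma*sqrt(dt)) = 1.329762; d = 1/u = 0.752014
p = (exp((r-q)*dt) - d) / (u - d) = 0.446624
Discount per step: exp(-r*dt) = 0.983390
Stock lattice S(k, i) with i counting down-moves:
  k=0: S(0,0) = 10.5900
  k=1: S(1,0) = 14.0822; S(1,1) = 7.9638
  k=2: S(2,0) = 18.7259; S(2,1) = 10.5900; S(2,2) = 5.9889
  k=3: S(3,0) = 24.9011; S(3,1) = 14.0822; S(3,2) = 7.9638; S(3,3) = 4.5037
  k=4: S(4,0) = 33.1125; S(4,1) = 18.7259; S(4,2) = 10.5900; S(4,3) = 5.9889; S(4,4) = 3.3869
Terminal payoffs V(N, i) = max(S_T - K, 0):
  V(4,0) = 22.662477; V(4,1) = 8.275948; V(4,2) = 0.140000; V(4,3) = 0.000000; V(4,4) = 0.000000
Backward induction: V(k, i) = exp(-r*dt) * [p * V(k+1, i) + (1-p) * V(k+1, i+1)].
  V(3,0) = exp(-r*dt) * [p*22.662477 + (1-p)*8.275948] = 14.457118
  V(3,1) = exp(-r*dt) * [p*8.275948 + (1-p)*0.140000] = 3.711025
  V(3,2) = exp(-r*dt) * [p*0.140000 + (1-p)*0.000000] = 0.061489
  V(3,3) = exp(-r*dt) * [p*0.000000 + (1-p)*0.000000] = 0.000000
  V(2,0) = exp(-r*dt) * [p*14.457118 + (1-p)*3.711025] = 8.369123
  V(2,1) = exp(-r*dt) * [p*3.711025 + (1-p)*0.061489] = 1.663363
  V(2,2) = exp(-r*dt) * [p*0.061489 + (1-p)*0.000000] = 0.027006
  V(1,0) = exp(-r*dt) * [p*8.369123 + (1-p)*1.663363] = 4.580938
  V(1,1) = exp(-r*dt) * [p*1.663363 + (1-p)*0.027006] = 0.745254
  V(0,0) = exp(-r*dt) * [p*4.580938 + (1-p)*0.745254] = 2.417527

Answer: Price = V(0,0) = 2.4175


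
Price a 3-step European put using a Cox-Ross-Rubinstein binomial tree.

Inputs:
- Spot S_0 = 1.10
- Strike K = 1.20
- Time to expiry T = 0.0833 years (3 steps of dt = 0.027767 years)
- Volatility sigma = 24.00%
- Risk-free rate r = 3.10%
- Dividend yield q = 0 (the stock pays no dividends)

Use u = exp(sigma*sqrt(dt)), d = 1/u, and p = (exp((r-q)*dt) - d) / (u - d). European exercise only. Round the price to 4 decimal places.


Answer: Price = V(0,0) = 0.1019

Derivation:
dt = T/N = 0.027767
u = exp(sigma*sqrt(dt)) = 1.040802; d = 1/u = 0.960797
p = (exp((r-q)*dt) - d) / (u - d) = 0.500767
Discount per step: exp(-r*dt) = 0.999140
Stock lattice S(k, i) with i counting down-moves:
  k=0: S(0,0) = 1.1000
  k=1: S(1,0) = 1.1449; S(1,1) = 1.0569
  k=2: S(2,0) = 1.1916; S(2,1) = 1.1000; S(2,2) = 1.0154
  k=3: S(3,0) = 1.2402; S(3,1) = 1.1449; S(3,2) = 1.0569; S(3,3) = 0.9756
Terminal payoffs V(N, i) = max(K - S_T, 0):
  V(3,0) = 0.000000; V(3,1) = 0.055117; V(3,2) = 0.143123; V(3,3) = 0.224364
Backward induction: V(k, i) = exp(-r*dt) * [p * V(k+1, i) + (1-p) * V(k+1, i+1)].
  V(2,0) = exp(-r*dt) * [p*0.000000 + (1-p)*0.055117] = 0.027493
  V(2,1) = exp(-r*dt) * [p*0.055117 + (1-p)*0.143123] = 0.098968
  V(2,2) = exp(-r*dt) * [p*0.143123 + (1-p)*0.224364] = 0.183523
  V(1,0) = exp(-r*dt) * [p*0.027493 + (1-p)*0.098968] = 0.063121
  V(1,1) = exp(-r*dt) * [p*0.098968 + (1-p)*0.183523] = 0.141059
  V(0,0) = exp(-r*dt) * [p*0.063121 + (1-p)*0.141059] = 0.101942


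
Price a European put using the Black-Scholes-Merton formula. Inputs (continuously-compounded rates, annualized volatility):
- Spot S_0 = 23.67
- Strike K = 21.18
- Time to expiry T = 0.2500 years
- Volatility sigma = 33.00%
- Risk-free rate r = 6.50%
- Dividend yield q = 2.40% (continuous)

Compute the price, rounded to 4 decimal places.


Answer: Price = 0.4902

Derivation:
d1 = (ln(S/K) + (r - q + 0.5*sigma^2) * T) / (sigma * sqrt(T)) = 0.81826414
d2 = d1 - sigma * sqrt(T) = 0.65326414
exp(-rT) = 0.98388132; exp(-qT) = 0.99401796
P = K * exp(-rT) * N(-d2) - S_0 * exp(-qT) * N(-d1)
N(-d1) = 0.20660319; N(-d2) = 0.25679300
P = 21.1800 * 0.98388132 * 0.25679300 - 23.6700 * 0.99401796 * 0.20660319 = 0.4902


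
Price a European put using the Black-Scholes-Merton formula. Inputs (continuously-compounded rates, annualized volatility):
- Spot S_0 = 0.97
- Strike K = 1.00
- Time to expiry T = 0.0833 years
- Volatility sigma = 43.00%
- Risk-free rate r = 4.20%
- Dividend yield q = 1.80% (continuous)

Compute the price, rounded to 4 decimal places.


Answer: Price = 0.0639

Derivation:
d1 = (ln(S/K) + (r - q + 0.5*sigma^2) * T) / (sigma * sqrt(T)) = -0.16726838
d2 = d1 - sigma * sqrt(T) = -0.29137386
exp(-rT) = 0.99650751; exp(-qT) = 0.99850172
P = K * exp(-rT) * N(-d2) - S_0 * exp(-qT) * N(-d1)
N(-d1) = 0.56642056; N(-d2) = 0.61461730
P = 1.0000 * 0.99650751 * 0.61461730 - 0.9700 * 0.99850172 * 0.56642056 = 0.0639


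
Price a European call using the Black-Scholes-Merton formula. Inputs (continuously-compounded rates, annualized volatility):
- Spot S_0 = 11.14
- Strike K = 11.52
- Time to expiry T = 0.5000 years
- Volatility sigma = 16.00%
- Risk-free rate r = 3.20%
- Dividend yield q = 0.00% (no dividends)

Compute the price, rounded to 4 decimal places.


Answer: Price = 0.4145

Derivation:
d1 = (ln(S/K) + (r - q + 0.5*sigma^2) * T) / (sigma * sqrt(T)) = -0.09848602
d2 = d1 - sigma * sqrt(T) = -0.21162310
exp(-rT) = 0.98412732; exp(-qT) = 1.00000000
C = S_0 * exp(-qT) * N(d1) - K * exp(-rT) * N(d2)
N(d1) = 0.46077319; N(d2) = 0.41620054
C = 11.1400 * 1.00000000 * 0.46077319 - 11.5200 * 0.98412732 * 0.41620054 = 0.4145


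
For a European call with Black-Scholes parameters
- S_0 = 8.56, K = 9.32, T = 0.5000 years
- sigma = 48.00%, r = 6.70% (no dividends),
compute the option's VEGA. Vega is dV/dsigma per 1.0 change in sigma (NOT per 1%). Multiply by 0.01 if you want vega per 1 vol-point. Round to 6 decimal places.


Answer: Vega = 2.414349

Derivation:
d1 = 0.0177883360; d2 = -0.3216229189
phi(d1) = 0.3988791678; exp(-qT) = 1.0000000000; exp(-rT) = 0.9670549112
Vega = S * exp(-qT) * phi(d1) * sqrt(T) = 8.5600 * 1.0000000000 * 0.3988791678 * 0.7071067812 = 2.414349


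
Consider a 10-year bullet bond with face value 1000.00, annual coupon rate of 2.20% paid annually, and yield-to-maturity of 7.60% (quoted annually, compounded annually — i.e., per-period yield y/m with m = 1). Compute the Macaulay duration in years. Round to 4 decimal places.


Answer: Macaulay duration = 8.7853 years

Derivation:
Coupon per period c = face * coupon_rate / m = 22.000000
Periods per year m = 1; per-period yield y/m = 0.076000
Number of cashflows N = 10
Cashflows (t years, CF_t, discount factor 1/(1+y/m)^(m*t), PV):
  t = 1.0000: CF_t = 22.000000, DF = 0.929368, PV = 20.446097
  t = 2.0000: CF_t = 22.000000, DF = 0.863725, PV = 19.001949
  t = 3.0000: CF_t = 22.000000, DF = 0.802718, PV = 17.659803
  t = 4.0000: CF_t = 22.000000, DF = 0.746021, PV = 16.412457
  t = 5.0000: CF_t = 22.000000, DF = 0.693328, PV = 15.253213
  t = 6.0000: CF_t = 22.000000, DF = 0.644357, PV = 14.175848
  t = 7.0000: CF_t = 22.000000, DF = 0.598845, PV = 13.174580
  t = 8.0000: CF_t = 22.000000, DF = 0.556547, PV = 12.244034
  t = 9.0000: CF_t = 22.000000, DF = 0.517237, PV = 11.379213
  t = 10.0000: CF_t = 1022.000000, DF = 0.480704, PV = 491.278980
Price P = sum_t PV_t = 631.026173
Macaulay numerator sum_t t * PV_t:
  t * PV_t at t = 1.0000: 20.446097
  t * PV_t at t = 2.0000: 38.003897
  t * PV_t at t = 3.0000: 52.979410
  t * PV_t at t = 4.0000: 65.649827
  t * PV_t at t = 5.0000: 76.266063
  t * PV_t at t = 6.0000: 85.055089
  t * PV_t at t = 7.0000: 92.222061
  t * PV_t at t = 8.0000: 97.952268
  t * PV_t at t = 9.0000: 102.412920
  t * PV_t at t = 10.0000: 4912.789798
Macaulay duration D = (sum_t t * PV_t) / P = 5543.777430 / 631.026173 = 8.785337


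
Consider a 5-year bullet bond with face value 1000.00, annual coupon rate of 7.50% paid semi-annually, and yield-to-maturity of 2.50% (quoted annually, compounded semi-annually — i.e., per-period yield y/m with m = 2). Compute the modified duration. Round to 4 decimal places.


Coupon per period c = face * coupon_rate / m = 37.500000
Periods per year m = 2; per-period yield y/m = 0.012500
Number of cashflows N = 10
Cashflows (t years, CF_t, discount factor 1/(1+y/m)^(m*t), PV):
  t = 0.5000: CF_t = 37.500000, DF = 0.987654, PV = 37.037037
  t = 1.0000: CF_t = 37.500000, DF = 0.975461, PV = 36.579790
  t = 1.5000: CF_t = 37.500000, DF = 0.963418, PV = 36.128187
  t = 2.0000: CF_t = 37.500000, DF = 0.951524, PV = 35.682160
  t = 2.5000: CF_t = 37.500000, DF = 0.939777, PV = 35.241640
  t = 3.0000: CF_t = 37.500000, DF = 0.928175, PV = 34.806558
  t = 3.5000: CF_t = 37.500000, DF = 0.916716, PV = 34.376847
  t = 4.0000: CF_t = 37.500000, DF = 0.905398, PV = 33.952442
  t = 4.5000: CF_t = 37.500000, DF = 0.894221, PV = 33.533276
  t = 5.0000: CF_t = 1037.500000, DF = 0.883181, PV = 916.300211
Price P = sum_t PV_t = 1233.638148
First compute Macaulay numerator sum_t t * PV_t:
  t * PV_t at t = 0.5000: 18.518519
  t * PV_t at t = 1.0000: 36.579790
  t * PV_t at t = 1.5000: 54.192281
  t * PV_t at t = 2.0000: 71.364321
  t * PV_t at t = 2.5000: 88.104100
  t * PV_t at t = 3.0000: 104.419674
  t * PV_t at t = 3.5000: 120.318965
  t * PV_t at t = 4.0000: 135.809767
  t * PV_t at t = 4.5000: 150.899741
  t * PV_t at t = 5.0000: 4581.501054
Macaulay duration D = 5361.708211 / 1233.638148 = 4.346257
Modified duration = D / (1 + y/m) = 4.346257 / (1 + 0.012500) = 4.292599

Answer: Modified duration = 4.2926


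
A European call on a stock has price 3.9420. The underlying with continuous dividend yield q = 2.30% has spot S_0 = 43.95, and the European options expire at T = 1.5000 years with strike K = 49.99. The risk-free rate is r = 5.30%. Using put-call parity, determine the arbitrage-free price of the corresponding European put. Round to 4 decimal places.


Answer: Put price = 7.6521

Derivation:
Put-call parity: C - P = S_0 * exp(-qT) - K * exp(-rT).
S_0 * exp(-qT) = 43.9500 * 0.96608834 = 42.45958253
K * exp(-rT) = 49.9900 * 0.92357802 = 46.16966522
P = C - S*exp(-qT) + K*exp(-rT)
P = 3.9420 - 42.45958253 + 46.16966522 = 7.6521


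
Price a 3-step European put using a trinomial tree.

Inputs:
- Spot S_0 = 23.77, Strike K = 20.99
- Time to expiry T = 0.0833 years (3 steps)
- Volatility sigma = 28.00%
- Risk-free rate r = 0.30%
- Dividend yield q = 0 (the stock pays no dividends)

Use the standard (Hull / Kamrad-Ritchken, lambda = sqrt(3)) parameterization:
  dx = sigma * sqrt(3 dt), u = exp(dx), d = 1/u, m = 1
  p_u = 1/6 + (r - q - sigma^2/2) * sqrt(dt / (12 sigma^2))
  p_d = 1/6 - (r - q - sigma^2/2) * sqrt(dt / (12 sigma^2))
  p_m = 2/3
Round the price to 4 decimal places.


dt = T/N = 0.027767; dx = sigma*sqrt(3*dt) = 0.080813
u = exp(dx) = 1.084168; d = 1/u = 0.922366
p_u = 0.160448, p_m = 0.666667, p_d = 0.172886
Discount per step: exp(-r*dt) = 0.999917
Stock lattice S(k, j) with j the centered position index:
  k=0: S(0,+0) = 23.7700
  k=1: S(1,-1) = 21.9246; S(1,+0) = 23.7700; S(1,+1) = 25.7707
  k=2: S(2,-2) = 20.2226; S(2,-1) = 21.9246; S(2,+0) = 23.7700; S(2,+1) = 25.7707; S(2,+2) = 27.9397
  k=3: S(3,-3) = 18.6526; S(3,-2) = 20.2226; S(3,-1) = 21.9246; S(3,+0) = 23.7700; S(3,+1) = 25.7707; S(3,+2) = 27.9397; S(3,+3) = 30.2914
Terminal payoffs V(N, j) = max(K - S_T, 0):
  V(3,-3) = 2.337398; V(3,-2) = 0.767446; V(3,-1) = 0.000000; V(3,+0) = 0.000000; V(3,+1) = 0.000000; V(3,+2) = 0.000000; V(3,+3) = 0.000000
Backward induction: V(k, j) = exp(-r*dt) * [p_u * V(k+1, j+1) + p_m * V(k+1, j) + p_d * V(k+1, j-1)]
  V(2,-2) = exp(-r*dt) * [p_u*0.000000 + p_m*0.767446 + p_d*2.337398] = 0.915657
  V(2,-1) = exp(-r*dt) * [p_u*0.000000 + p_m*0.000000 + p_d*0.767446] = 0.132669
  V(2,+0) = exp(-r*dt) * [p_u*0.000000 + p_m*0.000000 + p_d*0.000000] = 0.000000
  V(2,+1) = exp(-r*dt) * [p_u*0.000000 + p_m*0.000000 + p_d*0.000000] = 0.000000
  V(2,+2) = exp(-r*dt) * [p_u*0.000000 + p_m*0.000000 + p_d*0.000000] = 0.000000
  V(1,-1) = exp(-r*dt) * [p_u*0.000000 + p_m*0.132669 + p_d*0.915657] = 0.246730
  V(1,+0) = exp(-r*dt) * [p_u*0.000000 + p_m*0.000000 + p_d*0.132669] = 0.022935
  V(1,+1) = exp(-r*dt) * [p_u*0.000000 + p_m*0.000000 + p_d*0.000000] = 0.000000
  V(0,+0) = exp(-r*dt) * [p_u*0.000000 + p_m*0.022935 + p_d*0.246730] = 0.057941

Answer: Price = V(0,0) = 0.0579


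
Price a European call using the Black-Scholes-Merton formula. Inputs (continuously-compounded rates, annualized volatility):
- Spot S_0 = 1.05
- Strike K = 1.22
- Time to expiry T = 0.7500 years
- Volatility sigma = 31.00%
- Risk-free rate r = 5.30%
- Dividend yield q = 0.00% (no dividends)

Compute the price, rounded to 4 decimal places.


Answer: Price = 0.0672

Derivation:
d1 = (ln(S/K) + (r - q + 0.5*sigma^2) * T) / (sigma * sqrt(T)) = -0.27665580
d2 = d1 - sigma * sqrt(T) = -0.54512367
exp(-rT) = 0.96102967; exp(-qT) = 1.00000000
C = S_0 * exp(-qT) * N(d1) - K * exp(-rT) * N(d2)
N(d1) = 0.39102221; N(d2) = 0.29283423
C = 1.0500 * 1.00000000 * 0.39102221 - 1.2200 * 0.96102967 * 0.29283423 = 0.0672


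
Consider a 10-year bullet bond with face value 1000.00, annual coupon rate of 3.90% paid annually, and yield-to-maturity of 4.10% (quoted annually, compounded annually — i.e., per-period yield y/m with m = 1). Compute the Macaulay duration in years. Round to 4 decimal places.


Answer: Macaulay duration = 8.4546 years

Derivation:
Coupon per period c = face * coupon_rate / m = 39.000000
Periods per year m = 1; per-period yield y/m = 0.041000
Number of cashflows N = 10
Cashflows (t years, CF_t, discount factor 1/(1+y/m)^(m*t), PV):
  t = 1.0000: CF_t = 39.000000, DF = 0.960615, PV = 37.463977
  t = 2.0000: CF_t = 39.000000, DF = 0.922781, PV = 35.988450
  t = 3.0000: CF_t = 39.000000, DF = 0.886437, PV = 34.571038
  t = 4.0000: CF_t = 39.000000, DF = 0.851524, PV = 33.209450
  t = 5.0000: CF_t = 39.000000, DF = 0.817987, PV = 31.901489
  t = 6.0000: CF_t = 39.000000, DF = 0.785770, PV = 30.645043
  t = 7.0000: CF_t = 39.000000, DF = 0.754823, PV = 29.438081
  t = 8.0000: CF_t = 39.000000, DF = 0.725094, PV = 28.278656
  t = 9.0000: CF_t = 39.000000, DF = 0.696536, PV = 27.164896
  t = 10.0000: CF_t = 1039.000000, DF = 0.669103, PV = 695.197581
Price P = sum_t PV_t = 983.858662
Macaulay numerator sum_t t * PV_t:
  t * PV_t at t = 1.0000: 37.463977
  t * PV_t at t = 2.0000: 71.976901
  t * PV_t at t = 3.0000: 103.713114
  t * PV_t at t = 4.0000: 132.837802
  t * PV_t at t = 5.0000: 159.507447
  t * PV_t at t = 6.0000: 183.870256
  t * PV_t at t = 7.0000: 206.066569
  t * PV_t at t = 8.0000: 226.229251
  t * PV_t at t = 9.0000: 244.484061
  t * PV_t at t = 10.0000: 6951.975813
Macaulay duration D = (sum_t t * PV_t) / P = 8318.125190 / 983.858662 = 8.454594


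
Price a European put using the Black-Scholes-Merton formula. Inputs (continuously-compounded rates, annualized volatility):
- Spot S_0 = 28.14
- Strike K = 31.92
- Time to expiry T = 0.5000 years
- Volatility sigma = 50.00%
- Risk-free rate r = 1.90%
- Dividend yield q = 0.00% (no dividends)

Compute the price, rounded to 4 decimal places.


Answer: Price = 6.1547

Derivation:
d1 = (ln(S/K) + (r - q + 0.5*sigma^2) * T) / (sigma * sqrt(T)) = -0.15285024
d2 = d1 - sigma * sqrt(T) = -0.50640363
exp(-rT) = 0.99054498; exp(-qT) = 1.00000000
P = K * exp(-rT) * N(-d2) - S_0 * exp(-qT) * N(-d1)
N(-d1) = 0.56074181; N(-d2) = 0.69371334
P = 31.9200 * 0.99054498 * 0.69371334 - 28.1400 * 1.00000000 * 0.56074181 = 6.1547


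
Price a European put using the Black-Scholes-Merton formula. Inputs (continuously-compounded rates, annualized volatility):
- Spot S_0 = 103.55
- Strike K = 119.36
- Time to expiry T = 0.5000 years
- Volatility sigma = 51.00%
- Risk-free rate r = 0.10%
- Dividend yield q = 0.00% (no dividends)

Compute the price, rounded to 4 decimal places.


Answer: Price = 25.0171

Derivation:
d1 = (ln(S/K) + (r - q + 0.5*sigma^2) * T) / (sigma * sqrt(T)) = -0.21231103
d2 = d1 - sigma * sqrt(T) = -0.57293548
exp(-rT) = 0.99950012; exp(-qT) = 1.00000000
P = K * exp(-rT) * N(-d2) - S_0 * exp(-qT) * N(-d1)
N(-d1) = 0.58406780; N(-d2) = 0.71665581
P = 119.3600 * 0.99950012 * 0.71665581 - 103.5500 * 1.00000000 * 0.58406780 = 25.0171


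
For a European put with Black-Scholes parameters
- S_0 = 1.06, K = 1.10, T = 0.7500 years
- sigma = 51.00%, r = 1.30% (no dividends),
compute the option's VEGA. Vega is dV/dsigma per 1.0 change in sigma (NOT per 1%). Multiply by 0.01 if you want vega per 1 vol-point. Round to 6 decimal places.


Answer: Vega = 0.361621

Derivation:
d1 = 0.1590457993; d2 = -0.2826271566
phi(d1) = 0.3939283195; exp(-qT) = 1.0000000000; exp(-rT) = 0.9902973771
Vega = S * exp(-qT) * phi(d1) * sqrt(T) = 1.0600 * 1.0000000000 * 0.3939283195 * 0.8660254038 = 0.361621


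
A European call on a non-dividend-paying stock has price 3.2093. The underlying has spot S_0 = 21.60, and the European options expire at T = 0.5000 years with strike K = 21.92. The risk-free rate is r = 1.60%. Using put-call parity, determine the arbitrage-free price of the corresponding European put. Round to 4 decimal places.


Answer: Put price = 3.3546

Derivation:
Put-call parity: C - P = S_0 * exp(-qT) - K * exp(-rT).
S_0 * exp(-qT) = 21.6000 * 1.00000000 = 21.60000000
K * exp(-rT) = 21.9200 * 0.99203191 = 21.74533957
P = C - S*exp(-qT) + K*exp(-rT)
P = 3.2093 - 21.60000000 + 21.74533957 = 3.3546


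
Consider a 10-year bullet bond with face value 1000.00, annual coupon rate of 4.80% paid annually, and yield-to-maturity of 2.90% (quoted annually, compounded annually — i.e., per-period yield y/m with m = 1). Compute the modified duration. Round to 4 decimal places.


Coupon per period c = face * coupon_rate / m = 48.000000
Periods per year m = 1; per-period yield y/m = 0.029000
Number of cashflows N = 10
Cashflows (t years, CF_t, discount factor 1/(1+y/m)^(m*t), PV):
  t = 1.0000: CF_t = 48.000000, DF = 0.971817, PV = 46.647230
  t = 2.0000: CF_t = 48.000000, DF = 0.944429, PV = 45.332585
  t = 3.0000: CF_t = 48.000000, DF = 0.917812, PV = 44.054991
  t = 4.0000: CF_t = 48.000000, DF = 0.891946, PV = 42.813402
  t = 5.0000: CF_t = 48.000000, DF = 0.866808, PV = 41.606805
  t = 6.0000: CF_t = 48.000000, DF = 0.842379, PV = 40.434212
  t = 7.0000: CF_t = 48.000000, DF = 0.818639, PV = 39.294667
  t = 8.0000: CF_t = 48.000000, DF = 0.795567, PV = 38.187237
  t = 9.0000: CF_t = 48.000000, DF = 0.773146, PV = 37.111018
  t = 10.0000: CF_t = 1048.000000, DF = 0.751357, PV = 787.421983
Price P = sum_t PV_t = 1162.904130
First compute Macaulay numerator sum_t t * PV_t:
  t * PV_t at t = 1.0000: 46.647230
  t * PV_t at t = 2.0000: 90.665171
  t * PV_t at t = 3.0000: 132.164972
  t * PV_t at t = 4.0000: 171.253608
  t * PV_t at t = 5.0000: 208.034023
  t * PV_t at t = 6.0000: 242.605275
  t * PV_t at t = 7.0000: 275.062670
  t * PV_t at t = 8.0000: 305.497898
  t * PV_t at t = 9.0000: 333.999160
  t * PV_t at t = 10.0000: 7874.219828
Macaulay duration D = 9680.149834 / 1162.904130 = 8.324117
Modified duration = D / (1 + y/m) = 8.324117 / (1 + 0.029000) = 8.089521

Answer: Modified duration = 8.0895
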